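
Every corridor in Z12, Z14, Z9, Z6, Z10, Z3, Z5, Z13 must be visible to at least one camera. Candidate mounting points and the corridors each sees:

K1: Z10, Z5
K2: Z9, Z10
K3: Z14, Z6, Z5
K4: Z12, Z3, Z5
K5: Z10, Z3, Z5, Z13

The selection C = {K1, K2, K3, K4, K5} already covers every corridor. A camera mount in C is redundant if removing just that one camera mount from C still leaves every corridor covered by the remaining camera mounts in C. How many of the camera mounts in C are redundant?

1

Drop K1: the rest still cover every corridor — redundant.
Drop K2: Z9 uncovered — not redundant.
Drop K3: Z14, Z6 uncovered — not redundant.
Drop K4: Z12 uncovered — not redundant.
Drop K5: Z13 uncovered — not redundant.
1 redundant: K1.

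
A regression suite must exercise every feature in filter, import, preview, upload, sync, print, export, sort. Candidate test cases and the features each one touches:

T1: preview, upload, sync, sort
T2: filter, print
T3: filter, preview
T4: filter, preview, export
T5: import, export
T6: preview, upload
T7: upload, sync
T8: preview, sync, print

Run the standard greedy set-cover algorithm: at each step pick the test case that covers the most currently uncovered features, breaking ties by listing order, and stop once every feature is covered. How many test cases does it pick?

3

Pick 1: T1 covers 4 new features (preview, upload, sync, sort).
Pick 2: T2 covers 2 new features (filter, print).
Pick 3: T5 covers 2 new features (import, export).
Greedy uses 3 test cases.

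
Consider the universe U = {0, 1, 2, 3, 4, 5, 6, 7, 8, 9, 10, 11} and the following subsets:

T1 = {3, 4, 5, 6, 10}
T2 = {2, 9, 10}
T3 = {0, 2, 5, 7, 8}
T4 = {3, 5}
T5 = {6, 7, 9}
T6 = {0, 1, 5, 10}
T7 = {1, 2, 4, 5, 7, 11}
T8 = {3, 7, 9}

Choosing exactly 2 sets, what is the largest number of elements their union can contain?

9

Choosing T1, T3 covers {0, 2, 3, 4, 5, 6, 7, 8, 10} — 9 elements.
No choice of 2 sets does better; here 1, 9, 11 are left uncovered.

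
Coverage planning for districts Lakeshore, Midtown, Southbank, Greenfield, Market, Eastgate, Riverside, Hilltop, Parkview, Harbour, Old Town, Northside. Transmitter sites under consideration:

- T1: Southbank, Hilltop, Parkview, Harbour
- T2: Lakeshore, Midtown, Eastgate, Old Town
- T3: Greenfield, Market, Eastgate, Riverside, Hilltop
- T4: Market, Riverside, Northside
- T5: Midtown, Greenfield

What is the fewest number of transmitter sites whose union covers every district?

T1, T2, T3, T4 together cover {Lakeshore, Midtown, Southbank, Greenfield, Market, Eastgate, Riverside, Hilltop, Parkview, Harbour, Old Town, Northside} — every district.
No 3 of the 5 transmitter sites cover everything (all 10 triples fall short), so 4 is minimum.

4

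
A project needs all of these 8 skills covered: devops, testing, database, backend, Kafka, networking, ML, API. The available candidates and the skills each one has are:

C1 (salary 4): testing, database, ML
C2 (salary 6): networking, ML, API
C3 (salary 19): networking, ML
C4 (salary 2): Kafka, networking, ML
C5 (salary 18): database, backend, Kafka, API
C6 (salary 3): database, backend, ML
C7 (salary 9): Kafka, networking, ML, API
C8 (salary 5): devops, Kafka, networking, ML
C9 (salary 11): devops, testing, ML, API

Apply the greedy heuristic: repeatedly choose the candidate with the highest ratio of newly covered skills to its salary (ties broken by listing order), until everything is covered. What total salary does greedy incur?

Pick 1: C4 adds 3 new (Kafka, networking, ML) at salary 2 (ratio 3/2).
Pick 2: C6 adds 2 new (database, backend) at salary 3 (ratio 2/3).
Pick 3: C9 adds 3 new (devops, testing, API) at salary 11 (ratio 3/11).
Greedy total salary: 2 + 3 + 11 = 16.

16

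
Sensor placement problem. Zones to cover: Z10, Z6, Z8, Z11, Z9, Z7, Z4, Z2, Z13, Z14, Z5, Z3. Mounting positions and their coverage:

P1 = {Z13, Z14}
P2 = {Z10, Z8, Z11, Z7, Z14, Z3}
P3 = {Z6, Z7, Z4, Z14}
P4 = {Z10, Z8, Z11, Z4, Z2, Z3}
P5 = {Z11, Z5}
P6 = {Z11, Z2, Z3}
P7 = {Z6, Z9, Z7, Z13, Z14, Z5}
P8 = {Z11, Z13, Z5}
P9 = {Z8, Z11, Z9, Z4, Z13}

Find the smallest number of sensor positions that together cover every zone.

2

P4, P7 together cover {Z10, Z6, Z8, Z11, Z9, Z7, Z4, Z2, Z13, Z14, Z5, Z3} — every zone.
No single sensor position contains all 12 zones, so 2 is optimal.
Greedy (largest uncovered first) would take P2, P7, P4 — 3 sensor positions — but 2 suffice.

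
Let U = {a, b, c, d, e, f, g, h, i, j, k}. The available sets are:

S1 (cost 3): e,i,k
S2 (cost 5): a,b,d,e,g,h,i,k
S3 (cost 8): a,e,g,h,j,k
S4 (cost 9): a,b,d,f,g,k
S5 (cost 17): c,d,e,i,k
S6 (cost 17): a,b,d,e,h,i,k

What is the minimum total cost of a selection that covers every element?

34

S3, S4, S5 cover every element at cost 8 + 9 + 17 = 34.
Any cover uses at least 3 sets; among all covering selections none totals below 34.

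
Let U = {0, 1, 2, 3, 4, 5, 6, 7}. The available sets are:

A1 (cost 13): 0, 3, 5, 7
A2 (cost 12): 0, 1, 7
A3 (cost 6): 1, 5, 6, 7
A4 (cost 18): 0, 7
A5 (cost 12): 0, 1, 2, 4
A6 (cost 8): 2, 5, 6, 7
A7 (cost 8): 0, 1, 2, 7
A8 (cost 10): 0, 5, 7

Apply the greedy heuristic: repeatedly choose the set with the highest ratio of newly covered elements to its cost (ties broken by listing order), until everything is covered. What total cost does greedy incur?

Pick 1: A3 adds 4 new (1, 5, 6, 7) at cost 6 (ratio 4/6).
Pick 2: A5 adds 3 new (0, 2, 4) at cost 12 (ratio 3/12).
Pick 3: A1 adds 1 new (3) at cost 13 (ratio 1/13).
Greedy total cost: 6 + 12 + 13 = 31.

31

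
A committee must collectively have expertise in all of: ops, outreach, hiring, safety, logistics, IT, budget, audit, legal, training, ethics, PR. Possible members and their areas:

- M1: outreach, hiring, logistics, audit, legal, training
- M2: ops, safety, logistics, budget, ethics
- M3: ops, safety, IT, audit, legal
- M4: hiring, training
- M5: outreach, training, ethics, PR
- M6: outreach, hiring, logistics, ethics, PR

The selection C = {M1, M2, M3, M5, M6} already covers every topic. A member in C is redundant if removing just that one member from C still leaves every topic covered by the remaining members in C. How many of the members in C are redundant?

Drop M1: the rest still cover every topic — redundant.
Drop M2: budget uncovered — not redundant.
Drop M3: IT uncovered — not redundant.
Drop M5: the rest still cover every topic — redundant.
Drop M6: the rest still cover every topic — redundant.
3 redundant: M1, M5, M6.

3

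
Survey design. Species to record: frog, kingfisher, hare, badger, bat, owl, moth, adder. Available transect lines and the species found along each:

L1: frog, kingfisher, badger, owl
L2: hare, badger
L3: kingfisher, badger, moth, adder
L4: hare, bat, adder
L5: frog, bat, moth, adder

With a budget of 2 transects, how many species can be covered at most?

7

Choosing L1, L4 covers {frog, kingfisher, hare, badger, bat, owl, adder} — 7 species.
No choice of 2 transects does better; here moth is left uncovered.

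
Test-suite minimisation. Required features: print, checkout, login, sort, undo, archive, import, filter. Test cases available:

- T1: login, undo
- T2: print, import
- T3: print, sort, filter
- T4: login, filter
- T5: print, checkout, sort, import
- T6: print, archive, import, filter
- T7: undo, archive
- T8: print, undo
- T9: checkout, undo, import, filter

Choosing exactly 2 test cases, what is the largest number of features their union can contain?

6

Choosing T1, T5 covers {print, checkout, login, sort, undo, import} — 6 features.
No choice of 2 test cases does better; here archive, filter are left uncovered.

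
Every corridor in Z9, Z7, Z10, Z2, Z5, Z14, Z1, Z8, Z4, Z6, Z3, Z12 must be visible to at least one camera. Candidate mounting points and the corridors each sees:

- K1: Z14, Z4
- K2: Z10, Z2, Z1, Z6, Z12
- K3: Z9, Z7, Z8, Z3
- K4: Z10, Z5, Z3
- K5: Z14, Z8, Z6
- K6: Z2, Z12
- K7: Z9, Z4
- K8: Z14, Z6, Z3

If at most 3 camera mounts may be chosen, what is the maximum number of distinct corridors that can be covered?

11

Choosing K1, K2, K3 covers {Z9, Z7, Z10, Z2, Z14, Z1, Z8, Z4, Z6, Z3, Z12} — 11 corridors.
No choice of 3 camera mounts does better; here Z5 is left uncovered.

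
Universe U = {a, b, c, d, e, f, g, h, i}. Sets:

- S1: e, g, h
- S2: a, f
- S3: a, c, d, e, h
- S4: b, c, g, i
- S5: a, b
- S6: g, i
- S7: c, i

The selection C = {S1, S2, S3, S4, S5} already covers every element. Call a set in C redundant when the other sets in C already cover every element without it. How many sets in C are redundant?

Drop S1: the rest still cover every element — redundant.
Drop S2: f uncovered — not redundant.
Drop S3: d uncovered — not redundant.
Drop S4: i uncovered — not redundant.
Drop S5: the rest still cover every element — redundant.
2 redundant: S1, S5.

2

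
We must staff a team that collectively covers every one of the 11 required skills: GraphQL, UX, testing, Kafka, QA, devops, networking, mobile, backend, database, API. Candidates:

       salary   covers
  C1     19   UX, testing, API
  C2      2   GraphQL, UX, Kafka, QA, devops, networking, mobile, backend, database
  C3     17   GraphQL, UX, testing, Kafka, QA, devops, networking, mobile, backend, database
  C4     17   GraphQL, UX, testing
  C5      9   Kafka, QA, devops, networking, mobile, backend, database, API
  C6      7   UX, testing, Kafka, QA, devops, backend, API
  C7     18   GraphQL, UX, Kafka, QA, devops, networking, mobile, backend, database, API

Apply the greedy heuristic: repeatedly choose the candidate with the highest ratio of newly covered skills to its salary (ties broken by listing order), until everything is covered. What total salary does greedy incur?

Pick 1: C2 adds 9 new (GraphQL, UX, Kafka, QA, devops, networking, mobile, backend, database) at salary 2 (ratio 9/2).
Pick 2: C6 adds 2 new (testing, API) at salary 7 (ratio 2/7).
Greedy total salary: 2 + 7 = 9.

9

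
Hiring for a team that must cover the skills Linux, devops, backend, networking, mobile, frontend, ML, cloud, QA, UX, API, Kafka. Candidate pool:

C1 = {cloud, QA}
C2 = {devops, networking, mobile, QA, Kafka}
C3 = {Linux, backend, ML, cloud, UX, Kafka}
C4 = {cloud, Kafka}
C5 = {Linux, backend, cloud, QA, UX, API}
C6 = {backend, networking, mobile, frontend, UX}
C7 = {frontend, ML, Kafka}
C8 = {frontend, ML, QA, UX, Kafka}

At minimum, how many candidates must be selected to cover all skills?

C2, C5, C7 together cover {Linux, devops, backend, networking, mobile, frontend, ML, cloud, QA, UX, API, Kafka} — every skill.
No 2 of the 8 candidates cover everything (all 28 pairs fall short), so 3 is minimum.

3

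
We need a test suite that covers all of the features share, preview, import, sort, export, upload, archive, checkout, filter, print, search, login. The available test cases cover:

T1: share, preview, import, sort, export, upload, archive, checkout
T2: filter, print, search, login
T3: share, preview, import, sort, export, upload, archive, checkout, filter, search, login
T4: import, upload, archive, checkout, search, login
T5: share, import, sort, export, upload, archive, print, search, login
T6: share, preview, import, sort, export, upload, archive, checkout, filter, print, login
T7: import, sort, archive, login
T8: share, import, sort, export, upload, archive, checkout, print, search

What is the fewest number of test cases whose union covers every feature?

2

T1, T2 together cover {share, preview, import, sort, export, upload, archive, checkout, filter, print, search, login} — every feature.
No single test case contains all 12 features, so 2 is optimal.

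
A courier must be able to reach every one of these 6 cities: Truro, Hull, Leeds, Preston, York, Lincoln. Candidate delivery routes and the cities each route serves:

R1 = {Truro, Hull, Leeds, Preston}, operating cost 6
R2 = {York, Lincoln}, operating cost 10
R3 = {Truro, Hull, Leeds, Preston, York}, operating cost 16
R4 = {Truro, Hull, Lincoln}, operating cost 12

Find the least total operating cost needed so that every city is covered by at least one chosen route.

R1, R2 cover every city at operating cost 6 + 10 = 16.
Any cover uses at least 2 routes; among all covering selections none totals below 16.

16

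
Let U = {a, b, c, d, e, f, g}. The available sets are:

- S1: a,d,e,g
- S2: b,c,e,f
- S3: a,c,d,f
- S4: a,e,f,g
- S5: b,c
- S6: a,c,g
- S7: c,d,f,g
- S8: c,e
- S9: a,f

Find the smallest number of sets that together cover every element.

2

S1, S2 together cover {a, b, c, d, e, f, g} — every element.
No single set contains all 7 elements, so 2 is optimal.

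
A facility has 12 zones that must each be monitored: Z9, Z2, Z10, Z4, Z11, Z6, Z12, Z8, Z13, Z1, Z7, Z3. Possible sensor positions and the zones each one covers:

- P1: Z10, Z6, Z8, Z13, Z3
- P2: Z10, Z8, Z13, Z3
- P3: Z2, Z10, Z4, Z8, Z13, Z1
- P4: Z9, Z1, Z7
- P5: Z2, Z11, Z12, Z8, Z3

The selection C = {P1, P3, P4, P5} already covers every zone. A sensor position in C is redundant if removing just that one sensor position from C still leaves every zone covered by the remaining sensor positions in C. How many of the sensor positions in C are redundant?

Drop P1: Z6 uncovered — not redundant.
Drop P3: Z4 uncovered — not redundant.
Drop P4: Z9, Z7 uncovered — not redundant.
Drop P5: Z11, Z12 uncovered — not redundant.
None of the sensor positions in C is redundant.

0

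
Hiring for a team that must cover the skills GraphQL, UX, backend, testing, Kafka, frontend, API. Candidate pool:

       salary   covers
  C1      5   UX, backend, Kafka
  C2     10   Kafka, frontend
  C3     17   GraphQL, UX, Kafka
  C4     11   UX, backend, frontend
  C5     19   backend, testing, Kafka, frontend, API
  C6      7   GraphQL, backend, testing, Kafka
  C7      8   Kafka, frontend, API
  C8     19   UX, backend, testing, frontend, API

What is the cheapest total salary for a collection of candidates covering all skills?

C1, C6, C7 cover every skill at salary 5 + 7 + 8 = 20.
Any cover uses at least 2 candidates; among all covering selections none totals below 20.

20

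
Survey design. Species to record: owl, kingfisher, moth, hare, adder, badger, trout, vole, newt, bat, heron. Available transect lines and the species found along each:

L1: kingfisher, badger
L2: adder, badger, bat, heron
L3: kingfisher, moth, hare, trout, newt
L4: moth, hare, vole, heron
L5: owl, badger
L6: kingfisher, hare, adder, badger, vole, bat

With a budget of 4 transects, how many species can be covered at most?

Choosing L2, L3, L4, L5 covers {owl, kingfisher, moth, hare, adder, badger, trout, vole, newt, bat, heron} — 11 species.
That is all 11 species.

11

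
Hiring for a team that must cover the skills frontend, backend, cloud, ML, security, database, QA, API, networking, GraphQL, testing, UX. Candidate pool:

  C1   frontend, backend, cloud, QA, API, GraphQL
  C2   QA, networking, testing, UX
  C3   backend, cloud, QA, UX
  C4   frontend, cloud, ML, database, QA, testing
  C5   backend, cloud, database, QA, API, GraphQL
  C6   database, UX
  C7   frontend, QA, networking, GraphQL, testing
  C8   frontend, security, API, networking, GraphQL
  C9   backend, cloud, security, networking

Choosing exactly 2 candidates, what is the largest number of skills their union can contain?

Choosing C4, C8 covers {frontend, cloud, ML, security, database, QA, API, networking, GraphQL, testing} — 10 skills.
No choice of 2 candidates does better; here backend, UX are left uncovered.

10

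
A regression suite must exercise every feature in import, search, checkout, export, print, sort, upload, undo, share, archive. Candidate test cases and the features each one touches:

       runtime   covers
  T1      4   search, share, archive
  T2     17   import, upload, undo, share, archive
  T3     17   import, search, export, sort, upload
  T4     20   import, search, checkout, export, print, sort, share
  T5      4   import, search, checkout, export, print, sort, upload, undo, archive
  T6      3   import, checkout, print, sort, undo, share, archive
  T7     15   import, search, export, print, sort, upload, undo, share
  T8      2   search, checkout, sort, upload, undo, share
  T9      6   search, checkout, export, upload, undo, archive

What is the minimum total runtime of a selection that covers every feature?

T5, T8 cover every feature at runtime 4 + 2 = 6.
Any cover uses at least 2 test cases; among all covering selections none totals below 6.

6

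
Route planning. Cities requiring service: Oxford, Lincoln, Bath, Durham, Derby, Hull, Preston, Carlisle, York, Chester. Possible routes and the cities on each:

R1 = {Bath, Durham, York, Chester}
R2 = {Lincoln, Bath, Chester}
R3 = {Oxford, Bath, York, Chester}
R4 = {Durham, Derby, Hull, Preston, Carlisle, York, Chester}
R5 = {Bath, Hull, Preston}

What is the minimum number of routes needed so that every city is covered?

3

R2, R3, R4 together cover {Oxford, Lincoln, Bath, Durham, Derby, Hull, Preston, Carlisle, York, Chester} — every city.
No 2 of the 5 routes cover everything (all 10 pairs fall short), so 3 is minimum.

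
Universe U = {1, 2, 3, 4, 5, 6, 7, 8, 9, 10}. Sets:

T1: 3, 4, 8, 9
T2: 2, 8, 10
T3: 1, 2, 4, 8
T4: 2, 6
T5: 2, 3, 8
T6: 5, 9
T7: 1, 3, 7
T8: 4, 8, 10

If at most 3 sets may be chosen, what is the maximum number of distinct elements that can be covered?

Choosing T1, T2, T7 covers {1, 2, 3, 4, 7, 8, 9, 10} — 8 elements.
No choice of 3 sets does better; here 5, 6 are left uncovered.

8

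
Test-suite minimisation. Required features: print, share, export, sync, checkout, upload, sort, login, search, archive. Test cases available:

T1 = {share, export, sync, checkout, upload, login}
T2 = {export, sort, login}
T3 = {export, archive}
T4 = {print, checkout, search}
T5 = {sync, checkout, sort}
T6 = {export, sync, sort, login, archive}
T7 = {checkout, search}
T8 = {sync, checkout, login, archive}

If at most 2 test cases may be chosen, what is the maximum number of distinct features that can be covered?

Choosing T1, T4 covers {print, share, export, sync, checkout, upload, login, search} — 8 features.
No choice of 2 test cases does better; here sort, archive are left uncovered.

8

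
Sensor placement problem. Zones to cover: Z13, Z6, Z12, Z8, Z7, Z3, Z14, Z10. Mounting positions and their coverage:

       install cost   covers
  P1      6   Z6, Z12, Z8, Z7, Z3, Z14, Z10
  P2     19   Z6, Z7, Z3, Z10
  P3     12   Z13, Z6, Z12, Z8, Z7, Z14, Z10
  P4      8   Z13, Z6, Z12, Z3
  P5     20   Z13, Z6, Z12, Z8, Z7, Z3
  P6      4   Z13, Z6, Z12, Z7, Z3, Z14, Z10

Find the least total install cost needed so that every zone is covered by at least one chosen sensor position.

10

P1, P6 cover every zone at install cost 6 + 4 = 10.
Any cover uses at least 2 sensor positions; among all covering selections none totals below 10.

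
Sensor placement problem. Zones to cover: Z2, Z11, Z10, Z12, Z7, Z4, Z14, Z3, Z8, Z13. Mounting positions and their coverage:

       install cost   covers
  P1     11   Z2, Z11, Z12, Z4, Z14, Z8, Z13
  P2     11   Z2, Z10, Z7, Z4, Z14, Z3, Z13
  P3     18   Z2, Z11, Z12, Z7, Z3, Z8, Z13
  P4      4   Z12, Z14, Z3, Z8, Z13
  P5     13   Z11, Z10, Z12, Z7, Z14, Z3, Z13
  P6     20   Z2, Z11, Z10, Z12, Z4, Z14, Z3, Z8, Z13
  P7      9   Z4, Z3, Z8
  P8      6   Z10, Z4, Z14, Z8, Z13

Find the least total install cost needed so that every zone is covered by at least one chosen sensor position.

P1, P2 cover every zone at install cost 11 + 11 = 22.
Any cover uses at least 2 sensor positions; among all covering selections none totals below 22.
Greedy by coverage-per-install cost would pick P4, P2, P1 for 26 — worse than the optimum 22.

22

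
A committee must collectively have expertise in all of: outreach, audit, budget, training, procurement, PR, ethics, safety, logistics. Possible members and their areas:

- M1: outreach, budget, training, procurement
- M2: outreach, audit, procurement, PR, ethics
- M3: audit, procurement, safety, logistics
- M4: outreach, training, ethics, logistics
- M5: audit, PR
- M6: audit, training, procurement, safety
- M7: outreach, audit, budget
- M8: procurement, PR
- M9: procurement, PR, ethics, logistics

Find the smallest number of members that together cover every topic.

M1, M2, M3 together cover {outreach, audit, budget, training, procurement, PR, ethics, safety, logistics} — every topic.
No 2 of the 9 members cover everything (all 36 pairs fall short), so 3 is minimum.

3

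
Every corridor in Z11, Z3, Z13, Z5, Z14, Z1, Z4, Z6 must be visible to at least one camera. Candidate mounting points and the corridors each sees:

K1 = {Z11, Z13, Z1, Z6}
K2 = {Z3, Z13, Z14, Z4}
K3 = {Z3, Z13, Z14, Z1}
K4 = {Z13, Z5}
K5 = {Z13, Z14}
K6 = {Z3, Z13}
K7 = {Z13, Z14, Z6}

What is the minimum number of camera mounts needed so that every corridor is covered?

K1, K2, K4 together cover {Z11, Z3, Z13, Z5, Z14, Z1, Z4, Z6} — every corridor.
No 2 of the 7 camera mounts cover everything (all 21 pairs fall short), so 3 is minimum.

3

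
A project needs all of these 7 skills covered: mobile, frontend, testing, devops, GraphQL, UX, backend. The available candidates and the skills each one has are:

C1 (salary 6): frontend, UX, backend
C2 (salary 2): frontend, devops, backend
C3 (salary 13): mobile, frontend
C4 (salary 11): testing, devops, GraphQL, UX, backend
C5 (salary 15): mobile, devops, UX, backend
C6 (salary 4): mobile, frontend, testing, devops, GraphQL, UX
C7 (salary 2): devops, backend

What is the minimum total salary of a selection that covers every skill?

6

C2, C6 cover every skill at salary 2 + 4 = 6.
Any cover uses at least 2 candidates; among all covering selections none totals below 6.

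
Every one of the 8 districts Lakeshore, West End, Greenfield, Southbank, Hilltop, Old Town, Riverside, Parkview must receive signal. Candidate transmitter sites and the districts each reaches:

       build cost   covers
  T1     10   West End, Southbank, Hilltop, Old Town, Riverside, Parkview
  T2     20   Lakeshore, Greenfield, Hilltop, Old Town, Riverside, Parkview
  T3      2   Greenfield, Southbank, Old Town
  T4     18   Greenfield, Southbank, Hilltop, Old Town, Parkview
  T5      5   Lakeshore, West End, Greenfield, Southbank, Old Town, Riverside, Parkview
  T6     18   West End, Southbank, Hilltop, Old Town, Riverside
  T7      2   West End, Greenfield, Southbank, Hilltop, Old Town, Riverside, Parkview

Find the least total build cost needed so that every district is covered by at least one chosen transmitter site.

T5, T7 cover every district at build cost 5 + 2 = 7.
Any cover uses at least 2 transmitter sites; among all covering selections none totals below 7.

7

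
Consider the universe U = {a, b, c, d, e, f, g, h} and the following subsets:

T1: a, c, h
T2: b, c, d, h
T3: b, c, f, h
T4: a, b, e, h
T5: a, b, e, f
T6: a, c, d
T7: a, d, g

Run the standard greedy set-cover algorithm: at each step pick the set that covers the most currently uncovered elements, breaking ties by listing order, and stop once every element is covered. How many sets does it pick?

Pick 1: T2 covers 4 new elements (b, c, d, h).
Pick 2: T5 covers 3 new elements (a, e, f).
Pick 3: T7 covers 1 new elements (g).
Greedy uses 3 sets.

3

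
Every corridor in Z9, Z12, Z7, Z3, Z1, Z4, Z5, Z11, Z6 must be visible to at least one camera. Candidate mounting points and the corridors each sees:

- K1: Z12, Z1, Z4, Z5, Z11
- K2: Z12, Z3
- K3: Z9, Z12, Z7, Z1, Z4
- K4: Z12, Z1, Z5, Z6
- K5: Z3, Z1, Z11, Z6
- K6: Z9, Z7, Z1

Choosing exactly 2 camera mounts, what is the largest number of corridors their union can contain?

8

Choosing K3, K5 covers {Z9, Z12, Z7, Z3, Z1, Z4, Z11, Z6} — 8 corridors.
No choice of 2 camera mounts does better; here Z5 is left uncovered.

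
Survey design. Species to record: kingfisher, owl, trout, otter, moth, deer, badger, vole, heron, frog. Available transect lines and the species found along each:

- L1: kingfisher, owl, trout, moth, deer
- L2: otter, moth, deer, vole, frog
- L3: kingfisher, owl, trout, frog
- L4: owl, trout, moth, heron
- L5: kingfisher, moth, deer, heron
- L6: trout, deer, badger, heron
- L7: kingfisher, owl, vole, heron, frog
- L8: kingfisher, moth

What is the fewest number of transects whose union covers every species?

3

L1, L2, L6 together cover {kingfisher, owl, trout, otter, moth, deer, badger, vole, heron, frog} — every species.
No 2 of the 8 transects cover everything (all 28 pairs fall short), so 3 is minimum.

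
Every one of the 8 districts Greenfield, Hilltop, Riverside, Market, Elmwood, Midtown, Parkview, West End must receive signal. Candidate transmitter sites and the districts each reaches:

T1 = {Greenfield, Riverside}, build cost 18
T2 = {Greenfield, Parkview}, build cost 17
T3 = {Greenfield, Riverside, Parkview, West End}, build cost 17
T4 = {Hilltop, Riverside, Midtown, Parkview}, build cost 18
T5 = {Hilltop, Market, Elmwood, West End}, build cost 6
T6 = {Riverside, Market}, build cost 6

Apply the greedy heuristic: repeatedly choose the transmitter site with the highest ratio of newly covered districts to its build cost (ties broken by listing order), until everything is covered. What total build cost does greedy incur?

41

Pick 1: T5 adds 4 new (Hilltop, Market, Elmwood, West End) at build cost 6 (ratio 4/6).
Pick 2: T3 adds 3 new (Greenfield, Riverside, Parkview) at build cost 17 (ratio 3/17).
Pick 3: T4 adds 1 new (Midtown) at build cost 18 (ratio 1/18).
Greedy total build cost: 6 + 17 + 18 = 41.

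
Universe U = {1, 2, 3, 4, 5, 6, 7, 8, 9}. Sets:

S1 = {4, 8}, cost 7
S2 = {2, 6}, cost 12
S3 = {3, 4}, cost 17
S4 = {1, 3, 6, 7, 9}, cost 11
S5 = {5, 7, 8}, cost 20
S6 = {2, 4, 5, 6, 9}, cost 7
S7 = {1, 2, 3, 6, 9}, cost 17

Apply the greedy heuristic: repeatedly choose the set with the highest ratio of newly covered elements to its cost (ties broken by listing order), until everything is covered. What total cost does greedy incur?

25

Pick 1: S6 adds 5 new (2, 4, 5, 6, 9) at cost 7 (ratio 5/7).
Pick 2: S4 adds 3 new (1, 3, 7) at cost 11 (ratio 3/11).
Pick 3: S1 adds 1 new (8) at cost 7 (ratio 1/7).
Greedy total cost: 7 + 11 + 7 = 25.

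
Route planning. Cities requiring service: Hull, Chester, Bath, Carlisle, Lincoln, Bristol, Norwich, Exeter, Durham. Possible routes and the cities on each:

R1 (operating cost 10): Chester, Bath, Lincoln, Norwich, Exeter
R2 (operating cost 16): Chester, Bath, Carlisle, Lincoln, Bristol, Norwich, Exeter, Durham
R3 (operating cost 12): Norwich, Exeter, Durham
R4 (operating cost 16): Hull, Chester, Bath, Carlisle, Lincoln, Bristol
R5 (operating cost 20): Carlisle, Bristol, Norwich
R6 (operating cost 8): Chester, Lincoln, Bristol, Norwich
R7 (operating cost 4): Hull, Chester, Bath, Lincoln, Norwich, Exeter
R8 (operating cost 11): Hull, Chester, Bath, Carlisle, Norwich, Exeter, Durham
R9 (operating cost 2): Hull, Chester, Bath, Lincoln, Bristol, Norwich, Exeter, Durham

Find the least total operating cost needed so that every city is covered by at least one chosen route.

R8, R9 cover every city at operating cost 11 + 2 = 13.
Any cover uses at least 2 routes; among all covering selections none totals below 13.

13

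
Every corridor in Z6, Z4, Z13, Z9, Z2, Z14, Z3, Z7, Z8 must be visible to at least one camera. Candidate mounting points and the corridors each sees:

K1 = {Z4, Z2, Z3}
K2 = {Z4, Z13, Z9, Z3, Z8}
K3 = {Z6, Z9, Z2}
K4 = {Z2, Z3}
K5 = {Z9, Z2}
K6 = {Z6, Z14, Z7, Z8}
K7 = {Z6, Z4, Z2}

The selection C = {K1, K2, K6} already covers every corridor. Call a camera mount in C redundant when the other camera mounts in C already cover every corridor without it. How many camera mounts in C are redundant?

Drop K1: Z2 uncovered — not redundant.
Drop K2: Z13, Z9 uncovered — not redundant.
Drop K6: Z6, Z14, Z7 uncovered — not redundant.
None of the camera mounts in C is redundant.

0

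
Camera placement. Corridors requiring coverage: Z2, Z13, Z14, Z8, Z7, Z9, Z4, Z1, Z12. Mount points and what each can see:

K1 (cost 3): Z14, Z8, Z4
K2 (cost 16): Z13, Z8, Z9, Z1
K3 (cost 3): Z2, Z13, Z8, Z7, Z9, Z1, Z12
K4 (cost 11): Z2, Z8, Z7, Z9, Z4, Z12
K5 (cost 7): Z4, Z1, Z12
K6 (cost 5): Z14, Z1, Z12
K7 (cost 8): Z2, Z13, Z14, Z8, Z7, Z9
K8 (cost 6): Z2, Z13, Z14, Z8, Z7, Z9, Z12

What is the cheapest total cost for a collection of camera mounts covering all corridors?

6

K1, K3 cover every corridor at cost 3 + 3 = 6.
Any cover uses at least 2 camera mounts; among all covering selections none totals below 6.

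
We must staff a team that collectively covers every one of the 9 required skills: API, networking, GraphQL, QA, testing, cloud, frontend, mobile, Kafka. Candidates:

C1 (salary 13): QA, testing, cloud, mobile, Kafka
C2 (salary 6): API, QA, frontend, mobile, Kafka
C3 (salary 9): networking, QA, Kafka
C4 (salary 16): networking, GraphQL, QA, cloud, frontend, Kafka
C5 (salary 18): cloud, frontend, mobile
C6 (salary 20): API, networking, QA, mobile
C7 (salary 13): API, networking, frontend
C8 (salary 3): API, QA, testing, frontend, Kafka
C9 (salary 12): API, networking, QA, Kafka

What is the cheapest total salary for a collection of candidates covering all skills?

25

C2, C4, C8 cover every skill at salary 6 + 16 + 3 = 25.
Any cover uses at least 3 candidates; among all covering selections none totals below 25.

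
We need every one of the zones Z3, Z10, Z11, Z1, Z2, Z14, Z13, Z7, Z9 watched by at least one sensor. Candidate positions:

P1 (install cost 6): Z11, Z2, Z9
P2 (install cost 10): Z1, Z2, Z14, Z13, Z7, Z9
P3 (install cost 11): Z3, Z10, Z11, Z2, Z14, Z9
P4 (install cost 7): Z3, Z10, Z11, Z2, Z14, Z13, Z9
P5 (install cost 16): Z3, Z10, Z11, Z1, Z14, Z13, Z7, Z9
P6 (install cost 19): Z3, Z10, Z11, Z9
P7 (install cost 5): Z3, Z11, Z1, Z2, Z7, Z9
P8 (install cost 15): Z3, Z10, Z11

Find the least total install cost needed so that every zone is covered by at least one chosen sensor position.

12

P4, P7 cover every zone at install cost 7 + 5 = 12.
Any cover uses at least 2 sensor positions; among all covering selections none totals below 12.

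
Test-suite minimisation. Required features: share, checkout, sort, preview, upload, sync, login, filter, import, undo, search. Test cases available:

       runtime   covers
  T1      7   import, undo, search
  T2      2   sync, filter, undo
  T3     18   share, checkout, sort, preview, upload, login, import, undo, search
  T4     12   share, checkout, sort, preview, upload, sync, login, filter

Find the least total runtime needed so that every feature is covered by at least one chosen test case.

T1, T4 cover every feature at runtime 7 + 12 = 19.
Any cover uses at least 2 test cases; among all covering selections none totals below 19.

19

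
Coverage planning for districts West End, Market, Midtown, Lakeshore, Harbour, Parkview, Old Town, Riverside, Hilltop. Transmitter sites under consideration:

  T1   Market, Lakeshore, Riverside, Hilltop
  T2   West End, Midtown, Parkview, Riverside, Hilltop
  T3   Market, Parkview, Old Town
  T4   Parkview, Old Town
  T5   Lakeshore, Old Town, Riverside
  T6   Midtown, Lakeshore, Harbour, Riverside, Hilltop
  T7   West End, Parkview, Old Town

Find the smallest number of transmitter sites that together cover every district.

T1, T6, T7 together cover {West End, Market, Midtown, Lakeshore, Harbour, Parkview, Old Town, Riverside, Hilltop} — every district.
No 2 of the 7 transmitter sites cover everything (all 21 pairs fall short), so 3 is minimum.

3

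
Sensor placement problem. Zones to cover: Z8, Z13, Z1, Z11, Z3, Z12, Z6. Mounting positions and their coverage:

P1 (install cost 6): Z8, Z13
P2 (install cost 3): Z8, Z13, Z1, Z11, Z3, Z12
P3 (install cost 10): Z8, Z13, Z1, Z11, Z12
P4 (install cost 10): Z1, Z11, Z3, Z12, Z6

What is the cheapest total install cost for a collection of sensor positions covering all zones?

P2, P4 cover every zone at install cost 3 + 10 = 13.
Any cover uses at least 2 sensor positions; among all covering selections none totals below 13.

13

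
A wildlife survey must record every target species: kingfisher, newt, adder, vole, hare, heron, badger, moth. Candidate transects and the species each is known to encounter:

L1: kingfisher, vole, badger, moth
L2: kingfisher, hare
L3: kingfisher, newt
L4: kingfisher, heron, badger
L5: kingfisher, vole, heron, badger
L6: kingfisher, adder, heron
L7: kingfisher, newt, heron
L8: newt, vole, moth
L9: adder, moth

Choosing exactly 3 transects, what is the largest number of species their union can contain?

Choosing L1, L2, L6 covers {kingfisher, adder, vole, hare, heron, badger, moth} — 7 species.
No choice of 3 transects does better; here newt is left uncovered.

7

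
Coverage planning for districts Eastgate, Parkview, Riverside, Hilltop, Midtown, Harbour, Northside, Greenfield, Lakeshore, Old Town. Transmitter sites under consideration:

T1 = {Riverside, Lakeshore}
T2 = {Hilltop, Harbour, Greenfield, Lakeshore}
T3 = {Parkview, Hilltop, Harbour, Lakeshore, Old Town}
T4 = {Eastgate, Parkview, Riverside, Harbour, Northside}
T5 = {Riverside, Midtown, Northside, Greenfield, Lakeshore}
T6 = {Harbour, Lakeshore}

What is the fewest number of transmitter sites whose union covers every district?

T3, T4, T5 together cover {Eastgate, Parkview, Riverside, Hilltop, Midtown, Harbour, Northside, Greenfield, Lakeshore, Old Town} — every district.
No 2 of the 6 transmitter sites cover everything (all 15 pairs fall short), so 3 is minimum.

3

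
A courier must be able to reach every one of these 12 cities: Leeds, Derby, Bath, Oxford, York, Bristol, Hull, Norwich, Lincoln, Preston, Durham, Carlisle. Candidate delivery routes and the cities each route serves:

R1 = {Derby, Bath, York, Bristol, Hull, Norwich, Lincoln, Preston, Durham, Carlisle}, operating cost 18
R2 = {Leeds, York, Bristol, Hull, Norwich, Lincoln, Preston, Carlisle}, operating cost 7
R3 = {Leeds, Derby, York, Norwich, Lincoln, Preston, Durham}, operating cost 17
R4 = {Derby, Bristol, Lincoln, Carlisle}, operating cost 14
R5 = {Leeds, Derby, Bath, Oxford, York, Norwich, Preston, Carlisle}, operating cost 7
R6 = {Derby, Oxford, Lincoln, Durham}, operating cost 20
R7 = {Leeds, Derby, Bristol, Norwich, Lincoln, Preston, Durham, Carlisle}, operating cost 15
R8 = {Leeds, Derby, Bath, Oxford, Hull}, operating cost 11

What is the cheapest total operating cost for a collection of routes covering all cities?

R1, R5 cover every city at operating cost 18 + 7 = 25.
Any cover uses at least 2 routes; among all covering selections none totals below 25.

25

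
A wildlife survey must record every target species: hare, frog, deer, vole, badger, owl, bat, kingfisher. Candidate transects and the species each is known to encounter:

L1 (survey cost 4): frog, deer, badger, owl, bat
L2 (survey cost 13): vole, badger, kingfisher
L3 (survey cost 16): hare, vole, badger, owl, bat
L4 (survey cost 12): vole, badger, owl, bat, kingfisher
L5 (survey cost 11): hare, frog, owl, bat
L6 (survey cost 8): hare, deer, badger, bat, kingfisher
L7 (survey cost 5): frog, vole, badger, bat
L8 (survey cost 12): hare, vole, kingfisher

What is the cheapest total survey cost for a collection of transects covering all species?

16

L1, L8 cover every species at survey cost 4 + 12 = 16.
Any cover uses at least 2 transects; among all covering selections none totals below 16.
Greedy by coverage-per-survey cost would pick L1, L6, L7 for 17 — worse than the optimum 16.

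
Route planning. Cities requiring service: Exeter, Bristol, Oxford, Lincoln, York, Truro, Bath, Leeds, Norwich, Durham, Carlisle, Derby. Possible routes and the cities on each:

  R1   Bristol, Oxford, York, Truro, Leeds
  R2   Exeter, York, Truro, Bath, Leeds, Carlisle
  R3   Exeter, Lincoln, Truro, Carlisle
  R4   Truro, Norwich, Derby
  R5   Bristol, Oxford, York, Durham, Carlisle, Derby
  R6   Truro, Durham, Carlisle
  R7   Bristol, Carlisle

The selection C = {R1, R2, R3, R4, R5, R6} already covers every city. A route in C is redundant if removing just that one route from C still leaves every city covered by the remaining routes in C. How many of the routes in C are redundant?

3

Drop R1: the rest still cover every city — redundant.
Drop R2: Bath uncovered — not redundant.
Drop R3: Lincoln uncovered — not redundant.
Drop R4: Norwich uncovered — not redundant.
Drop R5: the rest still cover every city — redundant.
Drop R6: the rest still cover every city — redundant.
3 redundant: R1, R5, R6.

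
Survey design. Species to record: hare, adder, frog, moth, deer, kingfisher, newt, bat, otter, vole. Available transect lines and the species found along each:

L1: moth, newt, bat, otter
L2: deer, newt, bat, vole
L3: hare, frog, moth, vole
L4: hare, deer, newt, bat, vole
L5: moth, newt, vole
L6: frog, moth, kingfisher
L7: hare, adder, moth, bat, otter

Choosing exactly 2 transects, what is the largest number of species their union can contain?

Choosing L2, L7 covers {hare, adder, moth, deer, newt, bat, otter, vole} — 8 species.
No choice of 2 transects does better; here frog, kingfisher are left uncovered.

8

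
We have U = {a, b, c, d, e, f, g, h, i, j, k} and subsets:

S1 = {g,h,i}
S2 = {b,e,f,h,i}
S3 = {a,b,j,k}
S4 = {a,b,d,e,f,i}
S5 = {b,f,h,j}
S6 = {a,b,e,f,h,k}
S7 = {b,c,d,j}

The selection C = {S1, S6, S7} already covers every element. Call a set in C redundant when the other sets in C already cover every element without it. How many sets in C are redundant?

0

Drop S1: g, i uncovered — not redundant.
Drop S6: a, e, f, k uncovered — not redundant.
Drop S7: c, d, j uncovered — not redundant.
None of the sets in C is redundant.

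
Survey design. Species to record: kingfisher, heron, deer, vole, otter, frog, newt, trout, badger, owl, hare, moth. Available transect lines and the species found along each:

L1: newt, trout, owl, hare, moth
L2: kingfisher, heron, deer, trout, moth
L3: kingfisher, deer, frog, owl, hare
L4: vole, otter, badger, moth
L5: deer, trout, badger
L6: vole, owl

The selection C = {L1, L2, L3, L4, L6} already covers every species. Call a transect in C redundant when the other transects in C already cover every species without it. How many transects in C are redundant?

1

Drop L1: newt uncovered — not redundant.
Drop L2: heron uncovered — not redundant.
Drop L3: frog uncovered — not redundant.
Drop L4: otter, badger uncovered — not redundant.
Drop L6: the rest still cover every species — redundant.
1 redundant: L6.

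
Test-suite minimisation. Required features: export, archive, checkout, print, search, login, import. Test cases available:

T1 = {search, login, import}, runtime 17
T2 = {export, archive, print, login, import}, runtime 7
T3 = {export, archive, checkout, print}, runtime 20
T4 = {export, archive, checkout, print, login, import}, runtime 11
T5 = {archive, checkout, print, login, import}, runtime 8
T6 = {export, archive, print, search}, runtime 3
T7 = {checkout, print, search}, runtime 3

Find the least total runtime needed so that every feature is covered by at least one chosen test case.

10

T2, T7 cover every feature at runtime 7 + 3 = 10.
Any cover uses at least 2 test cases; among all covering selections none totals below 10.
Greedy by coverage-per-runtime would pick T6, T5 for 11 — worse than the optimum 10.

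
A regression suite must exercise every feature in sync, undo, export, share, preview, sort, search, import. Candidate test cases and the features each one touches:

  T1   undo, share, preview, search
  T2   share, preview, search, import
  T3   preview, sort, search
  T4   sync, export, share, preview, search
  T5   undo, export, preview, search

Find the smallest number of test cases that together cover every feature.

4

T1, T2, T3, T4 together cover {sync, undo, export, share, preview, sort, search, import} — every feature.
No 3 of the 5 test cases cover everything (all 10 triples fall short), so 4 is minimum.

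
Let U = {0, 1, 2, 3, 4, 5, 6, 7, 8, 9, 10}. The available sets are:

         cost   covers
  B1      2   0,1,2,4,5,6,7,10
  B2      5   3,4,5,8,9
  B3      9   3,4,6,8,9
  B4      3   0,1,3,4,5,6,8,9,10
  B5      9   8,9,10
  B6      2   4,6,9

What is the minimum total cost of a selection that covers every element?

B1, B4 cover every element at cost 2 + 3 = 5.
Any cover uses at least 2 sets; among all covering selections none totals below 5.

5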